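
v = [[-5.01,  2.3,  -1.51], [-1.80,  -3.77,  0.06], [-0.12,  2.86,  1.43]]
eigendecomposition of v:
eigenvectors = [[(-0.76+0j), (-0.76-0j), -0.20+0.00j],[-0.18-0.56j, -0.18+0.56j, (0.08+0j)],[-0.02+0.26j, (-0.02-0.26j), 0.98+0.00j]]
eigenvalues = [(-4.51+2.21j), (-4.51-2.21j), (1.67+0j)]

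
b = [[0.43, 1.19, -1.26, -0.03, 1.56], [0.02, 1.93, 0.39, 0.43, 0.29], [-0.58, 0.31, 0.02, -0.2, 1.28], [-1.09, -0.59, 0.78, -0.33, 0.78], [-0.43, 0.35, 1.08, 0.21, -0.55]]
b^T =[[0.43, 0.02, -0.58, -1.09, -0.43], [1.19, 1.93, 0.31, -0.59, 0.35], [-1.26, 0.39, 0.02, 0.78, 1.08], [-0.03, 0.43, -0.2, -0.33, 0.21], [1.56, 0.29, 1.28, 0.78, -0.55]]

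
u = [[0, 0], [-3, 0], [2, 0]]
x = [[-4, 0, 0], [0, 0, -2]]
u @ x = [[0, 0, 0], [12, 0, 0], [-8, 0, 0]]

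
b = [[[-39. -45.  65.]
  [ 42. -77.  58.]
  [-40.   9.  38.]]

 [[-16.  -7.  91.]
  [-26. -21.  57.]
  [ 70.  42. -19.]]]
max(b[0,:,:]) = 65.0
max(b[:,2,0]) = 70.0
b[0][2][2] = 38.0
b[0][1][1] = -77.0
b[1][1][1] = -21.0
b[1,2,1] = 42.0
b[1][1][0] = -26.0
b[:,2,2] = [38.0, -19.0]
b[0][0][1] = -45.0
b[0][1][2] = 58.0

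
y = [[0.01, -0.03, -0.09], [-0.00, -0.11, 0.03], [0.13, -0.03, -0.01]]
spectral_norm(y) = 0.14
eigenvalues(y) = [0.11j, -0.11j, (-0.11+0j)]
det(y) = -0.00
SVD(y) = [[-0.27, 0.20, -0.94], [-0.39, -0.92, -0.08], [-0.88, 0.35, 0.32]] @ diag([0.14203276002196105, 0.10833581162412083, 0.08994468856073178]) @ [[-0.82,0.55,0.15],  [0.43,0.78,-0.45],  [0.36,0.31,0.88]]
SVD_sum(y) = [[0.03, -0.02, -0.01], [0.05, -0.03, -0.01], [0.1, -0.07, -0.02]] + [[0.01, 0.02, -0.01], [-0.04, -0.08, 0.04], [0.02, 0.03, -0.02]] + [[-0.03, -0.03, -0.07], [-0.00, -0.0, -0.01], [0.01, 0.01, 0.03]]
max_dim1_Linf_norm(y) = 0.13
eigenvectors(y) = [[(-0.08-0.63j), -0.08+0.63j, 0.23+0.00j], [(-0.1+0.1j), (-0.1-0.1j), (0.97+0j)], [(-0.76+0j), (-0.76-0j), (-0.01+0j)]]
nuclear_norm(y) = 0.34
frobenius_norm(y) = 0.20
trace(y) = -0.11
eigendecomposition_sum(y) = [[0.01+0.05j, -0.00-0.01j, -0.05+0.00j], [0.01-0.01j, (-0+0j), 0.01+0.01j], [0.06+0.00j, (-0.02+0j), -0.00+0.06j]] + [[0.01-0.05j, (-0+0.01j), (-0.05-0j)],  [0.01+0.01j, (-0-0j), (0.01-0.01j)],  [(0.06-0j), -0.02-0.00j, -0.00-0.06j]] + [[(-0-0j), (-0.03+0j), 0.00-0.00j], [-0.02-0.00j, -0.11+0.00j, (0.02-0j)], [0.00+0.00j, -0j, (-0+0j)]]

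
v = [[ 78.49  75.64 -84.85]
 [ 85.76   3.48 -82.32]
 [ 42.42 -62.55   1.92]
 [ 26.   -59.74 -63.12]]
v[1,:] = [85.76, 3.48, -82.32]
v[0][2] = -84.85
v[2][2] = 1.92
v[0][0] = 78.49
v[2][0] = 42.42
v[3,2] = -63.12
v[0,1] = 75.64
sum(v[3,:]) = -96.86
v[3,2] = -63.12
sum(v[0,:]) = 69.28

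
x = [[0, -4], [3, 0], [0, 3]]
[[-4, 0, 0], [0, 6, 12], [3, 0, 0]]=x @ [[0, 2, 4], [1, 0, 0]]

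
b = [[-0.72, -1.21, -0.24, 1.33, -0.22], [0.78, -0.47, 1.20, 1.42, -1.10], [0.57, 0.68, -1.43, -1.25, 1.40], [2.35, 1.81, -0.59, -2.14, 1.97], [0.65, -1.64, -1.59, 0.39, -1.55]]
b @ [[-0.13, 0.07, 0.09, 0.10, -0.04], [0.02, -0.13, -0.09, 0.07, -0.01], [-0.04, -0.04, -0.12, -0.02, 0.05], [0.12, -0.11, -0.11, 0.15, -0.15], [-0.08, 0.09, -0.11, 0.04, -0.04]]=[[0.26, -0.05, -0.05, 0.04, -0.16], [0.1, -0.19, -0.07, 0.19, -0.14], [-0.27, 0.27, 0.15, 0.00, 0.03], [-0.66, 0.37, 0.14, 0.13, 0.1], [0.12, 0.14, 0.52, -0.02, -0.09]]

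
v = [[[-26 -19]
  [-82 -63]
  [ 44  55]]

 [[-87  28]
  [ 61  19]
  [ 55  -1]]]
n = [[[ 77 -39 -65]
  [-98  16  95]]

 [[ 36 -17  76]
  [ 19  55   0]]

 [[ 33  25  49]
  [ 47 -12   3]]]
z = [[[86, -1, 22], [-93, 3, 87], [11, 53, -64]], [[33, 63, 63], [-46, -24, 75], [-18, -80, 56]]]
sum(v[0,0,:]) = -45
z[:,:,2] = [[22, 87, -64], [63, 75, 56]]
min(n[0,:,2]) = -65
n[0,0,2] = -65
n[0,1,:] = [-98, 16, 95]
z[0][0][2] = 22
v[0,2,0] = 44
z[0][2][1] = 53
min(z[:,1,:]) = -93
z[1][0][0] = 33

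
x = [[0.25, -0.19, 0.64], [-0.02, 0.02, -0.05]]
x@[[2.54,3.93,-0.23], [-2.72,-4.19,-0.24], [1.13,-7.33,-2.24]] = [[1.88, -2.91, -1.45], [-0.16, 0.20, 0.11]]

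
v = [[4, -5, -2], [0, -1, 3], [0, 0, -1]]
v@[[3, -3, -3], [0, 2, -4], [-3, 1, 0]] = [[18, -24, 8], [-9, 1, 4], [3, -1, 0]]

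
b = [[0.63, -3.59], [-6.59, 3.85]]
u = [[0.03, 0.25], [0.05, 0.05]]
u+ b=[[0.66, -3.34], [-6.54, 3.9]]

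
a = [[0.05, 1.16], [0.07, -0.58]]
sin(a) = [[0.06, 1.09], [0.07, -0.53]]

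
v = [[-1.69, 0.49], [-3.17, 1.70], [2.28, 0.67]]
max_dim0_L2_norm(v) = 4.25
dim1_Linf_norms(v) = [1.69, 3.17, 2.28]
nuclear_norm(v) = 5.90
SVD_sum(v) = [[-1.69,0.5],[-3.38,1.00],[1.92,-0.56]] + [[-0.0,-0.01], [0.21,0.7], [0.36,1.23]]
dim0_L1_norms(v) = [7.14, 2.86]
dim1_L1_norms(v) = [2.18, 4.87, 2.95]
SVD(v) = [[-0.40, 0.01], [-0.80, -0.5], [0.45, -0.87]] @ diag([4.414284426552611, 1.4820570169514655]) @ [[0.96, -0.28], [-0.28, -0.96]]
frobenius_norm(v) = 4.66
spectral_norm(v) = 4.41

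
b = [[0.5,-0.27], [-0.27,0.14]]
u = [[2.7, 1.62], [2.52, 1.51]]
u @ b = [[0.91, -0.5], [0.85, -0.47]]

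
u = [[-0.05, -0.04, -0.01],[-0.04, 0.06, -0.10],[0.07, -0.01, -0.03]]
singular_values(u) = [0.12, 0.09, 0.05]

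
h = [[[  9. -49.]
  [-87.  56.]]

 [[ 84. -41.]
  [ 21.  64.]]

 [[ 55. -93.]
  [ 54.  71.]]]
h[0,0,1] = -49.0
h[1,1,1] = 64.0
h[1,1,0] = 21.0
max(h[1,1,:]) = 64.0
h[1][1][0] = 21.0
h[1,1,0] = 21.0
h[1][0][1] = -41.0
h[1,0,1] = -41.0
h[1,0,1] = -41.0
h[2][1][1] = 71.0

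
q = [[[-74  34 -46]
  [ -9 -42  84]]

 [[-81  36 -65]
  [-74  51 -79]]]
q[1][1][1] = 51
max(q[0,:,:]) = 84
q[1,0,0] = -81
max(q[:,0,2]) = -46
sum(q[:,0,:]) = -196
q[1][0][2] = -65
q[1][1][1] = 51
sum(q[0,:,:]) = -53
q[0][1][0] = -9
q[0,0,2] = -46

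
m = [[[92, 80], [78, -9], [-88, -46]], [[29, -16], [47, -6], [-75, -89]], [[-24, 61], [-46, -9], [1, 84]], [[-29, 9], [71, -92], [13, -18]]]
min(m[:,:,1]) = -92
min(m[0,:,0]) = -88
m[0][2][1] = -46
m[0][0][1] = 80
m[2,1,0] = -46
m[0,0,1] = 80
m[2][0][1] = 61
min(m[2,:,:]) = -46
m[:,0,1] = [80, -16, 61, 9]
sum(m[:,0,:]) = 202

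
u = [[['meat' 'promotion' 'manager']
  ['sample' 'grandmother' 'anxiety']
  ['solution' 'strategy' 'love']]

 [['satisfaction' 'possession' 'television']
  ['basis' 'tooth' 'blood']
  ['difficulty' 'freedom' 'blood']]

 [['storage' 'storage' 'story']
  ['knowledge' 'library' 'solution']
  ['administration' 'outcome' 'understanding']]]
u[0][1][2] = 'anxiety'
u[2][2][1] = 'outcome'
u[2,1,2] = 'solution'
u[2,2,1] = 'outcome'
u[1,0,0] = 'satisfaction'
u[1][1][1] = 'tooth'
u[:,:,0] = [['meat', 'sample', 'solution'], ['satisfaction', 'basis', 'difficulty'], ['storage', 'knowledge', 'administration']]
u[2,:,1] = ['storage', 'library', 'outcome']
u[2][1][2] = 'solution'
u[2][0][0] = 'storage'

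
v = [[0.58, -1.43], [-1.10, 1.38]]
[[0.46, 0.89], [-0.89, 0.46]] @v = [[-0.71, 0.57], [-1.02, 1.91]]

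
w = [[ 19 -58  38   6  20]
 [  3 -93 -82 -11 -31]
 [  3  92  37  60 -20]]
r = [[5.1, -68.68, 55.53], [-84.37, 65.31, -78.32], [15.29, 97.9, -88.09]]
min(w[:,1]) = -93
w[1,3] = -11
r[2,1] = 97.9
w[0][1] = -58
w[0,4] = 20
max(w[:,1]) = 92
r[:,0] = [5.1, -84.37, 15.29]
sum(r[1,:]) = -97.38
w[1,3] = -11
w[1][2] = -82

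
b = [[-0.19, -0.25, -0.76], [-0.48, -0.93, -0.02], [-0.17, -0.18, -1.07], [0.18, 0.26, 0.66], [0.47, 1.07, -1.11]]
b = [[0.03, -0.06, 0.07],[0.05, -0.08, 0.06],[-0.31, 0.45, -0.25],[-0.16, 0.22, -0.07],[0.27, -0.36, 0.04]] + [[-0.22,-0.19,-0.83], [-0.53,-0.85,-0.08], [0.14,-0.63,-0.82], [0.34,0.04,0.73], [0.20,1.43,-1.15]]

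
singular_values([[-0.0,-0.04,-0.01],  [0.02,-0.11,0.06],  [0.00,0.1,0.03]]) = [0.16, 0.07, 0.0]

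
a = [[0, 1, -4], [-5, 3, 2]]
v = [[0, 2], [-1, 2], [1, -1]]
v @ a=[[-10, 6, 4], [-10, 5, 8], [5, -2, -6]]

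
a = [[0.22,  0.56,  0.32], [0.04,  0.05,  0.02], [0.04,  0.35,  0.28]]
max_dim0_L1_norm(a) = 0.96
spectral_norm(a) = 0.81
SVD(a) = [[-0.84, -0.51, -0.19], [-0.08, -0.24, 0.97], [-0.54, 0.82, 0.16]] @ diag([0.8120523035118613, 0.10929790185374387, 0.005002500519638647]) @ [[-0.26, -0.82, -0.52], [-0.82, -0.10, 0.56], [0.51, -0.57, 0.64]]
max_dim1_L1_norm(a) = 1.1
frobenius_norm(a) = 0.82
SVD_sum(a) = [[0.17, 0.55, 0.35],[0.02, 0.05, 0.03],[0.11, 0.36, 0.23]] + [[0.05, 0.01, -0.03], [0.02, 0.0, -0.01], [-0.07, -0.01, 0.05]] + [[-0.00, 0.0, -0.00], [0.0, -0.00, 0.0], [0.0, -0.0, 0.0]]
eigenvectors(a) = [[-0.89, -0.7, 0.54], [-0.11, -0.24, -0.57], [-0.44, 0.67, 0.62]]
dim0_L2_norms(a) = [0.23, 0.66, 0.43]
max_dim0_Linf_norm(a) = 0.56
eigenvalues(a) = [0.45, 0.11, -0.01]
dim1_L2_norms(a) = [0.68, 0.07, 0.45]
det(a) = -0.00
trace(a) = 0.55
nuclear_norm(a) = 0.93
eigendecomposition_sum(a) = [[0.17, 0.60, 0.4],[0.02, 0.07, 0.05],[0.09, 0.30, 0.2]] + [[0.05,  -0.05,  -0.08], [0.02,  -0.02,  -0.03], [-0.04,  0.04,  0.08]] + [[-0.0, 0.01, 0.0],[0.0, -0.01, -0.00],[-0.0, 0.01, 0.0]]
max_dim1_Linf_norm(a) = 0.56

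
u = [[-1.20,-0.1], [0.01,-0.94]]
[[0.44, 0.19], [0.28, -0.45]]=u@[[-0.34, -0.20], [-0.30, 0.48]]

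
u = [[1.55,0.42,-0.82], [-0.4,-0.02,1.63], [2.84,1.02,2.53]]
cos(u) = [[0.05, -0.24, 0.74], [-0.12, 0.88, -1.40], [-2.76, -0.97, -1.07]]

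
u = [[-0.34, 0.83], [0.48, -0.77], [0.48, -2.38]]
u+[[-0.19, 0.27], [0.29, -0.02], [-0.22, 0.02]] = [[-0.53, 1.10],[0.77, -0.79],[0.26, -2.36]]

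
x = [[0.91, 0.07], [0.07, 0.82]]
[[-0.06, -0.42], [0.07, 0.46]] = x @ [[-0.07, -0.51], [0.09, 0.6]]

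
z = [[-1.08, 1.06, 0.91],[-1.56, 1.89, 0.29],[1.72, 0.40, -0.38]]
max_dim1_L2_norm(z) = 2.47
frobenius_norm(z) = 3.53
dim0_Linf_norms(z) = [1.72, 1.89, 0.91]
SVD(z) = [[-0.54, -0.09, 0.84], [-0.76, -0.39, -0.53], [0.38, -0.92, 0.14]] @ diag([3.148655171212624, 1.4897048056270394, 0.5809046435411761]) @ [[0.76, -0.59, -0.27], [-0.58, -0.81, 0.10], [0.28, -0.08, 0.96]]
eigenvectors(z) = [[(0.56+0j), 0.47+0.10j, (0.47-0.1j)], [(0.3+0j), 0.36+0.47j, 0.36-0.47j], [-0.77+0.00j, 0.65+0.00j, (0.65-0j)]]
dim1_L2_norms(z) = [1.77, 2.47, 1.81]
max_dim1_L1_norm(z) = 3.74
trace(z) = 0.43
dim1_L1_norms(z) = [3.05, 3.74, 2.5]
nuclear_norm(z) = 5.22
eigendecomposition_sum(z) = [[(-1.03+0j), 0.23-0.00j, (0.62-0j)], [-0.55+0.00j, (0.12-0j), 0.33-0.00j], [(1.43-0j), -0.32+0.00j, -0.87+0.00j]] + [[-0.02+0.62j, 0.41-0.63j, (0.14+0.2j)], [-0.50+0.56j, 0.88-0.27j, -0.02+0.30j], [0.15+0.81j, 0.36-0.94j, (0.24+0.22j)]] + [[(-0.02-0.62j), (0.41+0.63j), 0.14-0.20j], [-0.50-0.56j, (0.88+0.27j), (-0.02-0.3j)], [0.15-0.81j, 0.36+0.94j, (0.24-0.22j)]]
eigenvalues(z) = [(-1.77+0j), (1.1+0.57j), (1.1-0.57j)]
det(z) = -2.72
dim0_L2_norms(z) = [2.56, 2.2, 1.03]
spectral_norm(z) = 3.15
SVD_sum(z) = [[-1.29, 0.99, 0.46], [-1.82, 1.40, 0.64], [0.9, -0.69, -0.32]] + [[0.08, 0.11, -0.01], [0.34, 0.47, -0.06], [0.79, 1.1, -0.14]] + [[0.14, -0.04, 0.47], [-0.08, 0.02, -0.29], [0.02, -0.01, 0.08]]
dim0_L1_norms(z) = [4.36, 3.35, 1.58]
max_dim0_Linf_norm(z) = 1.89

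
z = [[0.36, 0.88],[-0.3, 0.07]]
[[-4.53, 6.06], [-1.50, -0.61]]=z @ [[3.48, 3.32], [-6.57, 5.53]]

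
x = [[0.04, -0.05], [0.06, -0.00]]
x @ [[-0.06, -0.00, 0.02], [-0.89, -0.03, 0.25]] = [[0.04, 0.0, -0.01], [-0.00, 0.00, 0.0]]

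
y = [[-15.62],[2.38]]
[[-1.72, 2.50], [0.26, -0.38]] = y@ [[0.11, -0.16]]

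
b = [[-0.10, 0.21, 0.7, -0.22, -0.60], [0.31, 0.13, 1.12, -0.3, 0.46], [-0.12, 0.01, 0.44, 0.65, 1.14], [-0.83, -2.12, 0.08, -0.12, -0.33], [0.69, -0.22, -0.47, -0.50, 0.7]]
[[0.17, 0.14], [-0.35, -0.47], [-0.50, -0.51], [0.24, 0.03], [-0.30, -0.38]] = b@ [[-0.14, -0.26], [0.00, 0.14], [-0.12, -0.21], [-0.03, -0.01], [-0.39, -0.39]]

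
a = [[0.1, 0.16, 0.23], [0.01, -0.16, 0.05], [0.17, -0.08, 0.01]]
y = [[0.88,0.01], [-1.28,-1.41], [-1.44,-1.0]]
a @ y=[[-0.45, -0.45], [0.14, 0.18], [0.24, 0.1]]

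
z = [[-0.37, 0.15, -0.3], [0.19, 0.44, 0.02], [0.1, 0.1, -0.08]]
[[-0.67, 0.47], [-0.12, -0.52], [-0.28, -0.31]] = z @ [[-0.45, -2.08], [-0.2, -0.32], [2.68, 0.85]]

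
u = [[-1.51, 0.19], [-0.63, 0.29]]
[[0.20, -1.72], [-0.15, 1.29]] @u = [[0.78, -0.46], [-0.59, 0.35]]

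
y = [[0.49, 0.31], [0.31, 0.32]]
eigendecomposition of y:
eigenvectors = [[0.80, -0.61], [0.61, 0.80]]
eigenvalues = [0.73, 0.08]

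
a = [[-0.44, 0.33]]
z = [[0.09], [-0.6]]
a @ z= [[-0.24]]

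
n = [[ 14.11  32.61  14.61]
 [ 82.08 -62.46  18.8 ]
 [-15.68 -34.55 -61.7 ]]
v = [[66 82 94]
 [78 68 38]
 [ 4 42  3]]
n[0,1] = 32.61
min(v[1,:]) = 38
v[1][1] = 68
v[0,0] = 66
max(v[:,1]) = 82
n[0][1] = 32.61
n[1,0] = 82.08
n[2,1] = -34.55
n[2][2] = -61.7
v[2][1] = 42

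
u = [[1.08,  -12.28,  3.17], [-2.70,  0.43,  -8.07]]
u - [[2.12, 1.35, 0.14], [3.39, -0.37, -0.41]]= [[-1.04, -13.63, 3.03],  [-6.09, 0.80, -7.66]]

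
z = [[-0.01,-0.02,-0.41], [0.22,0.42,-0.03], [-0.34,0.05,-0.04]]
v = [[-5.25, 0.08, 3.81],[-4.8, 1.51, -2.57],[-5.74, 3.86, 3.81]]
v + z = [[-5.26, 0.06, 3.4], [-4.58, 1.93, -2.60], [-6.08, 3.91, 3.77]]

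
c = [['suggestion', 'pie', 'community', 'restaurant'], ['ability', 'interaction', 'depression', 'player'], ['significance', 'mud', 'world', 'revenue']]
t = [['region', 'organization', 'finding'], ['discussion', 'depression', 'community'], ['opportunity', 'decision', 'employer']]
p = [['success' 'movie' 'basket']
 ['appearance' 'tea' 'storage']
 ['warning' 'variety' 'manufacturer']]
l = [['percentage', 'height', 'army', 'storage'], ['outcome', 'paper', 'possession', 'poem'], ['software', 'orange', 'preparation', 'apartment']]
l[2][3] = 'apartment'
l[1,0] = 'outcome'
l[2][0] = 'software'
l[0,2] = 'army'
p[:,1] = ['movie', 'tea', 'variety']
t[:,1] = ['organization', 'depression', 'decision']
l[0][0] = 'percentage'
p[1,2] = 'storage'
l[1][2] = 'possession'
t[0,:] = ['region', 'organization', 'finding']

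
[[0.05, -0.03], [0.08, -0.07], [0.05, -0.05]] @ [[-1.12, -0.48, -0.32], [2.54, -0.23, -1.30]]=[[-0.13,-0.02,0.02], [-0.27,-0.02,0.07], [-0.18,-0.01,0.05]]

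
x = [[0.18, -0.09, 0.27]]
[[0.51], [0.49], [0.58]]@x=[[0.09, -0.05, 0.14], [0.09, -0.04, 0.13], [0.1, -0.05, 0.16]]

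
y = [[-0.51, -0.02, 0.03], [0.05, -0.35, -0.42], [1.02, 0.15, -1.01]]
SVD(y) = [[-0.26,-0.5,0.83], [0.20,-0.86,-0.46], [0.95,0.05,0.32]] @ diag([1.5242958334126853, 0.5099944906031214, 0.24945506969230058]) @ [[0.73,0.05,-0.69], [0.51,0.63,0.59], [-0.46,0.78,-0.43]]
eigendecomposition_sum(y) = [[-0.09, -0.01, 0.04], [1.85, 0.26, -0.79], [2.59, 0.37, -1.11]] + [[-0.17, 0.03, -0.03], [1.26, -0.20, 0.19], [0.03, -0.0, 0.0]] + [[-0.25, -0.03, 0.01], [-3.07, -0.41, 0.18], [-1.60, -0.22, 0.10]]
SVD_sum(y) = [[-0.28, -0.02, 0.27], [0.22, 0.02, -0.21], [1.04, 0.07, -0.99]] + [[-0.13, -0.16, -0.15], [-0.23, -0.28, -0.26], [0.01, 0.02, 0.01]] + [[-0.09, 0.16, -0.09], [0.05, -0.09, 0.05], [-0.04, 0.06, -0.03]]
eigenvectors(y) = [[-0.03, 0.13, -0.07], [0.58, -0.99, -0.88], [0.81, -0.02, -0.46]]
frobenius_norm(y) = 1.63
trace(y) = -1.87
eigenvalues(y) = [-0.94, -0.37, -0.56]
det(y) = -0.19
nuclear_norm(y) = 2.28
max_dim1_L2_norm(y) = 1.44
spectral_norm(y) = 1.52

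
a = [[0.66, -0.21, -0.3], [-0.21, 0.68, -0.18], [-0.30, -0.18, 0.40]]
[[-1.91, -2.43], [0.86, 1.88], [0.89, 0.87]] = a@[[-2.21, -1.99], [0.83, 2.65], [0.93, 1.87]]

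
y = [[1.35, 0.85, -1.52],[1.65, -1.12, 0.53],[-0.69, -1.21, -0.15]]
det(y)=5.201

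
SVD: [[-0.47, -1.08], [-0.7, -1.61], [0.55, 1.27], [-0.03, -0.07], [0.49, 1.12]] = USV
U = [[-0.42, 0.07], [-0.63, -0.07], [0.49, 0.63], [-0.03, -0.12], [0.44, -0.76]]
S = [2.81, 0.0]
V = [[0.4, 0.92], [-0.92, 0.4]]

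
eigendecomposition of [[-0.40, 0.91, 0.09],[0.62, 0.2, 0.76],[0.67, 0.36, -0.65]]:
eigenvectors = [[0.52+0.00j,0.15-0.59j,0.15+0.59j], [0.76+0.00j,(0.23+0.4j),0.23-0.40j], [(0.38+0j),-0.65+0.00j,(-0.65-0j)]]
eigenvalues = [(1+0j), (-0.92+0.38j), (-0.92-0.38j)]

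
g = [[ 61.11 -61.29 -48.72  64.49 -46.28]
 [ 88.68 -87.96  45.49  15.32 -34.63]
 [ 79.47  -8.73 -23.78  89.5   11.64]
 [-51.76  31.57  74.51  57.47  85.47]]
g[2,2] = -23.78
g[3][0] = -51.76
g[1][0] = 88.68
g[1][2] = 45.49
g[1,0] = 88.68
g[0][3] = 64.49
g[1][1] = -87.96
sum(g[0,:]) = -30.690000000000005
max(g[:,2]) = 74.51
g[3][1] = 31.57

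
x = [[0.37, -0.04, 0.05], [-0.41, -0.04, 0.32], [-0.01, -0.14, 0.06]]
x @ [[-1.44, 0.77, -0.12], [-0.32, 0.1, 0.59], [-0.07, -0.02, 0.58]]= [[-0.52, 0.28, -0.04], [0.58, -0.33, 0.21], [0.06, -0.02, -0.05]]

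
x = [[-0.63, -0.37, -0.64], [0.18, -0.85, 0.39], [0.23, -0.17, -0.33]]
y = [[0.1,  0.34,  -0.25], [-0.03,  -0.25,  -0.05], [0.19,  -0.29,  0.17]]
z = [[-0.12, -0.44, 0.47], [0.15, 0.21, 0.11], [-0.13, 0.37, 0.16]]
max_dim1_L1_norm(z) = 1.03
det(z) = 0.06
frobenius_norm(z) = 0.83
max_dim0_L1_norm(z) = 1.02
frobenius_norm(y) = 0.63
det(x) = -0.38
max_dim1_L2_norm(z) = 0.65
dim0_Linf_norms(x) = [0.63, 0.85, 0.64]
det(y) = -0.02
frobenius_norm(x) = 1.43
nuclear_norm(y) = 0.96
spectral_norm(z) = 0.68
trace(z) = 0.25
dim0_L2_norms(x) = [0.69, 0.94, 0.82]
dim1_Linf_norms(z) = [0.47, 0.21, 0.37]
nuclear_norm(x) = 2.34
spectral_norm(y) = 0.57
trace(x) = -1.81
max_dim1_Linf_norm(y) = 0.34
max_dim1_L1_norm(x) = 1.64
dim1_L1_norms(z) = [1.03, 0.47, 0.66]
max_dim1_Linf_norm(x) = 0.85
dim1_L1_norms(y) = [0.69, 0.33, 0.65]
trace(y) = 0.02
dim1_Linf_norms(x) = [0.64, 0.85, 0.33]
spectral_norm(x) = 0.99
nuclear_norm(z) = 1.31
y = z @ x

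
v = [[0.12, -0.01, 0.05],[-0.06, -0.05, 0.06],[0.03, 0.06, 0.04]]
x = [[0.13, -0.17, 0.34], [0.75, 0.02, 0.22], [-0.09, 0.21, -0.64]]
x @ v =[[0.04, 0.03, 0.01],[0.1, 0.0, 0.05],[-0.04, -0.05, -0.02]]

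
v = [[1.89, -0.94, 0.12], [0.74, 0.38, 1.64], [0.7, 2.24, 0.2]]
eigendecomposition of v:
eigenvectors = [[(-0.14+0.57j), -0.14-0.57j, (-0.18+0j)], [(0.54+0.02j), 0.54-0.02j, -0.58+0.00j], [(0.6+0j), 0.60-0.00j, (0.79+0j)]]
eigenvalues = [(2.04+0.73j), (2.04-0.73j), (-1.61+0j)]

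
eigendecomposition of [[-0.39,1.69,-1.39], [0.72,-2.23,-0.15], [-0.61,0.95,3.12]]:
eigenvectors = [[0.63, -0.95, -0.38], [-0.75, -0.3, -0.07], [0.19, -0.09, 0.92]]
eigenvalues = [-2.8, 0.0, 3.3]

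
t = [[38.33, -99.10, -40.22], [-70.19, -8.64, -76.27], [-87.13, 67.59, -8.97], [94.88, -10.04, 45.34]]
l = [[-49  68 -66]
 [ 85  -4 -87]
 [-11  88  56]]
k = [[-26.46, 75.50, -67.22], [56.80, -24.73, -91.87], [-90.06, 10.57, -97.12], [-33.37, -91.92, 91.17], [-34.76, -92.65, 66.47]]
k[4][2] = 66.47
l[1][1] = -4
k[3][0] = -33.37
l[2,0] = -11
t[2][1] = 67.59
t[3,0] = 94.88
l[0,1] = 68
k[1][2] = -91.87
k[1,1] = -24.73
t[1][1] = -8.64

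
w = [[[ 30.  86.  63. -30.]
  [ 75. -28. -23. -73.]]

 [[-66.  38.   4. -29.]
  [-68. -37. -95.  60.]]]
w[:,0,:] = [[30.0, 86.0, 63.0, -30.0], [-66.0, 38.0, 4.0, -29.0]]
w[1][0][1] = 38.0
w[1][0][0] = -66.0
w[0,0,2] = 63.0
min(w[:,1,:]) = -95.0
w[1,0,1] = 38.0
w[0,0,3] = -30.0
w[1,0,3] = -29.0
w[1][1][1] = -37.0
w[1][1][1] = -37.0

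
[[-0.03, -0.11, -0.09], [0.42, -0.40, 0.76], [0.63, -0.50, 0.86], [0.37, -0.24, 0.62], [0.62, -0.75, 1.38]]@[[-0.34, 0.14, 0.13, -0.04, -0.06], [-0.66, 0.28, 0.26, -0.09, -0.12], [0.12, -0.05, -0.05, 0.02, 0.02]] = [[0.07, -0.03, -0.03, 0.01, 0.01],[0.21, -0.09, -0.09, 0.03, 0.04],[0.22, -0.09, -0.09, 0.04, 0.04],[0.11, -0.05, -0.05, 0.02, 0.02],[0.45, -0.19, -0.18, 0.07, 0.08]]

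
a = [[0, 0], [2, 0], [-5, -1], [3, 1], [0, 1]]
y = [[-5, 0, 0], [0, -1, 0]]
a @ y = [[0, 0, 0], [-10, 0, 0], [25, 1, 0], [-15, -1, 0], [0, -1, 0]]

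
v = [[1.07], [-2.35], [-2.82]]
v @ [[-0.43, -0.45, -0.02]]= [[-0.46, -0.48, -0.02], [1.01, 1.06, 0.05], [1.21, 1.27, 0.06]]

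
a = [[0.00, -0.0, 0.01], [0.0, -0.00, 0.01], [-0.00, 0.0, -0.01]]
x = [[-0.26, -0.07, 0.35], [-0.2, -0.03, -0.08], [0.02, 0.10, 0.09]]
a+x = [[-0.26,-0.07,0.36],[-0.2,-0.03,-0.07],[0.02,0.1,0.08]]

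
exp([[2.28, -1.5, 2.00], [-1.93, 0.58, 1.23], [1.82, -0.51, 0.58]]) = [[37.96, -18.67, 15.81], [-13.96, 7.99, -3.92], [21.93, -10.64, 10.1]]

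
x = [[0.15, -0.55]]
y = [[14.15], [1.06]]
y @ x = [[2.12, -7.78], [0.16, -0.58]]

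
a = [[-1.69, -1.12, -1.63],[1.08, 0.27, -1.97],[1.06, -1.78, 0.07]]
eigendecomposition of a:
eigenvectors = [[(0.75+0j), 0.75-0.00j, -0.06+0.00j], [-0.00-0.47j, -0.00+0.47j, -0.76+0.00j], [-0.47j, 0.00+0.47j, 0.65+0.00j]]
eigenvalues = [(-1.7+1.71j), (-1.7-1.71j), (2.05+0j)]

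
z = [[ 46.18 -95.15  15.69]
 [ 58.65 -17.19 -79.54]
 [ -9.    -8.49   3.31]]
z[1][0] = 58.65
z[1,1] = -17.19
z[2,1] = -8.49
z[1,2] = -79.54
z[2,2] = 3.31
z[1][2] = -79.54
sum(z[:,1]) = -120.83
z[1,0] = 58.65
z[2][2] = 3.31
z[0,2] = 15.69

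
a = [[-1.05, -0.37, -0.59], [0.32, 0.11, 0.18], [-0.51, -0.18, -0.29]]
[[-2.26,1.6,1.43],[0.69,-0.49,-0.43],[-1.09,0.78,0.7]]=a @[[2.28, -0.98, -0.63], [-0.12, -0.19, -1.07], [-0.16, -0.85, -0.63]]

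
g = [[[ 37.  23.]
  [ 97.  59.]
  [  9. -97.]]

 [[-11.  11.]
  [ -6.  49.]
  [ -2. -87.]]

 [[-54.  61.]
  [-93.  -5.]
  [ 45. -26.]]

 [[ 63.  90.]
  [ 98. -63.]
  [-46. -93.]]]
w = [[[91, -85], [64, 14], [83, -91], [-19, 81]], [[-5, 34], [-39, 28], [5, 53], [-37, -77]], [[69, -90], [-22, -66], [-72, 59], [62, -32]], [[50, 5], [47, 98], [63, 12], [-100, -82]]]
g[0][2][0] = 9.0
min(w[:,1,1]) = -66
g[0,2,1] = -97.0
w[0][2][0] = 83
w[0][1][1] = 14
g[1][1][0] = -6.0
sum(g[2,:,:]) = -72.0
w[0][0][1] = -85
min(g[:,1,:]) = -93.0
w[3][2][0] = 63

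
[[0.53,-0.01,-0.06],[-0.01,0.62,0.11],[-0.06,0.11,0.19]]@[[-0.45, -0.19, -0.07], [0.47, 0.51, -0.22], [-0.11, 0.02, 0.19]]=[[-0.24,-0.11,-0.05], [0.28,0.32,-0.11], [0.06,0.07,0.02]]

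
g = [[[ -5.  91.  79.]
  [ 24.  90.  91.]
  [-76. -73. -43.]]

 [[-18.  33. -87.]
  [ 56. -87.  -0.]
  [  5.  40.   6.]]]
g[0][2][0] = -76.0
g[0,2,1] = -73.0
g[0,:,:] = [[-5.0, 91.0, 79.0], [24.0, 90.0, 91.0], [-76.0, -73.0, -43.0]]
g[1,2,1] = 40.0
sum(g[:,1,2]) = 91.0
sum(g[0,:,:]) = 178.0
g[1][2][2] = 6.0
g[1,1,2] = -0.0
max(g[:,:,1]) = 91.0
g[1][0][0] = -18.0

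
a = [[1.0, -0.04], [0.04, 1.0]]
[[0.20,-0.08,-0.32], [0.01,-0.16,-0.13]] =a @ [[0.20,-0.09,-0.32], [-0.0,-0.16,-0.12]]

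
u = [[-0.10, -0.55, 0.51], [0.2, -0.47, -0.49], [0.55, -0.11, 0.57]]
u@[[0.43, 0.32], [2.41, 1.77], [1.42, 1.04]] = [[-0.64, -0.48],[-1.74, -1.28],[0.78, 0.57]]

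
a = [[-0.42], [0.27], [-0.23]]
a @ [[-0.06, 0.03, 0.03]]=[[0.03, -0.01, -0.01], [-0.02, 0.01, 0.01], [0.01, -0.01, -0.01]]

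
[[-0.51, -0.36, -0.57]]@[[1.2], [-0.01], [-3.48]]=[[1.38]]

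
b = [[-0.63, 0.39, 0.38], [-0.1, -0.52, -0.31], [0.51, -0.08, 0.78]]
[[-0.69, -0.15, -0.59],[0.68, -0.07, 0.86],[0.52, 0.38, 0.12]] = b@[[0.31, 0.34, -0.07], [-1.55, -0.09, -1.66], [0.3, 0.26, 0.03]]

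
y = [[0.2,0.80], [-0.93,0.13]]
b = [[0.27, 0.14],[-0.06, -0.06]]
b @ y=[[-0.08, 0.23], [0.04, -0.06]]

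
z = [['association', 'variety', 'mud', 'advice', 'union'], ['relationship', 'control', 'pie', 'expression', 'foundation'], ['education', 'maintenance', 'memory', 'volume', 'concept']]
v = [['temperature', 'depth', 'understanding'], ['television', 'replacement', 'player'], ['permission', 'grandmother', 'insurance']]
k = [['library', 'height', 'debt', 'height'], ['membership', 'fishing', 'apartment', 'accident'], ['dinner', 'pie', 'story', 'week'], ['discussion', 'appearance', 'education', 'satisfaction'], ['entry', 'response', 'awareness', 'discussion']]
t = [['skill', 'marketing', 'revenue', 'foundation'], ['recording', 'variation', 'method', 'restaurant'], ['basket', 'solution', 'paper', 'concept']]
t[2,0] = 'basket'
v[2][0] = 'permission'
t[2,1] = 'solution'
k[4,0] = 'entry'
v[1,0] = 'television'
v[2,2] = 'insurance'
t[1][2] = 'method'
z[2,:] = ['education', 'maintenance', 'memory', 'volume', 'concept']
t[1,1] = 'variation'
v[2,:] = ['permission', 'grandmother', 'insurance']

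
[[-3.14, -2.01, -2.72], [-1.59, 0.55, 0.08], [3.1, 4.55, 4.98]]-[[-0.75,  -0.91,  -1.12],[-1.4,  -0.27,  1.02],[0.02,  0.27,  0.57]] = [[-2.39, -1.10, -1.6],[-0.19, 0.82, -0.94],[3.08, 4.28, 4.41]]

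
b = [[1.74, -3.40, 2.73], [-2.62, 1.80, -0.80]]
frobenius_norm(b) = 5.73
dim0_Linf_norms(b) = [2.62, 3.4, 2.73]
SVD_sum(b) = [[2.42, -3.21, 2.28], [-1.58, 2.09, -1.49]] + [[-0.68, -0.19, 0.45],[-1.04, -0.29, 0.69]]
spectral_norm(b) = 5.52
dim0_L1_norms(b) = [4.36, 5.2, 3.53]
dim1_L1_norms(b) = [7.87, 5.22]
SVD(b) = [[-0.84, 0.55], [0.55, 0.84]] @ diag([5.51730514194474, 1.5310924108851607]) @ [[-0.52, 0.69, -0.49], [-0.81, -0.23, 0.54]]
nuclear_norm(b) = 7.05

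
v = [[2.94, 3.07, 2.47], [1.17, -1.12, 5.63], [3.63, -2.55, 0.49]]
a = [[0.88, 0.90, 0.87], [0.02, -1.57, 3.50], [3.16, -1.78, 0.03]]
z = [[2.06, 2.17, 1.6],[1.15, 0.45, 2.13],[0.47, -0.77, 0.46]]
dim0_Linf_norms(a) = [3.16, 1.78, 3.5]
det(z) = 3.07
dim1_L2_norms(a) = [1.53, 3.84, 3.63]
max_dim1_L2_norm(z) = 3.39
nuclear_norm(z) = 6.02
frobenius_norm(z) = 4.31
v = z + a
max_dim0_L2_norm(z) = 2.7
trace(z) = 2.97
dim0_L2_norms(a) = [3.28, 2.54, 3.61]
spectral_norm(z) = 4.01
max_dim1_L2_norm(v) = 5.86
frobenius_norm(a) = 5.50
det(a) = 19.68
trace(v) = 2.31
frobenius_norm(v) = 8.85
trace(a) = -0.66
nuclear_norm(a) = 8.89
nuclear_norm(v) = 14.71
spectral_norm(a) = 4.16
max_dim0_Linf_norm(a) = 3.5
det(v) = 104.25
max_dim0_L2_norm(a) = 3.61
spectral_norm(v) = 6.92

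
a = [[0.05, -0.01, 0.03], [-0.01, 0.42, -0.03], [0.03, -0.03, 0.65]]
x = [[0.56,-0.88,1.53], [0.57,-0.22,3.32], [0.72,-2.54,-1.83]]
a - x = [[-0.51, 0.87, -1.5], [-0.58, 0.64, -3.35], [-0.69, 2.51, 2.48]]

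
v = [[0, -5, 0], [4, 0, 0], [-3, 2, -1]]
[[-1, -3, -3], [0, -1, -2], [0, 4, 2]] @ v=[[-3, -1, 3], [2, -4, 2], [10, 4, -2]]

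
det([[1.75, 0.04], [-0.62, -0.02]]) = -0.010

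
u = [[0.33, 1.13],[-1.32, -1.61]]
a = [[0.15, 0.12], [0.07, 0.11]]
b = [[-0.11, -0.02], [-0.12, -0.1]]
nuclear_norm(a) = 0.26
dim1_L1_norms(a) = [0.27, 0.18]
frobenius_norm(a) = 0.23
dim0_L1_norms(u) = [1.65, 2.74]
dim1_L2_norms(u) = [1.18, 2.08]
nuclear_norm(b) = 0.23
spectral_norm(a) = 0.23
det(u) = 0.96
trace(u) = -1.28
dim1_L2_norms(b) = [0.11, 0.16]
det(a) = 0.01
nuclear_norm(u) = 2.76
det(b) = 0.01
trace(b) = -0.21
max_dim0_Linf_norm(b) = 0.12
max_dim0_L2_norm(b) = 0.16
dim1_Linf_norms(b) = [0.11, 0.12]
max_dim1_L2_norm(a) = 0.19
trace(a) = 0.26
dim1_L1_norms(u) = [1.46, 2.93]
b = a @ u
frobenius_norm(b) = 0.19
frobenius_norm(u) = 2.39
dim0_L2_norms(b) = [0.16, 0.1]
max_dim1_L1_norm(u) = 2.93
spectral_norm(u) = 2.36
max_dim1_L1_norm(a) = 0.27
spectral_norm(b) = 0.19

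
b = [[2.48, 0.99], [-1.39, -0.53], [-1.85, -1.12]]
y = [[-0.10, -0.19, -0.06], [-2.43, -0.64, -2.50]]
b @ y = [[-2.65, -1.1, -2.62],[1.43, 0.6, 1.41],[2.91, 1.07, 2.91]]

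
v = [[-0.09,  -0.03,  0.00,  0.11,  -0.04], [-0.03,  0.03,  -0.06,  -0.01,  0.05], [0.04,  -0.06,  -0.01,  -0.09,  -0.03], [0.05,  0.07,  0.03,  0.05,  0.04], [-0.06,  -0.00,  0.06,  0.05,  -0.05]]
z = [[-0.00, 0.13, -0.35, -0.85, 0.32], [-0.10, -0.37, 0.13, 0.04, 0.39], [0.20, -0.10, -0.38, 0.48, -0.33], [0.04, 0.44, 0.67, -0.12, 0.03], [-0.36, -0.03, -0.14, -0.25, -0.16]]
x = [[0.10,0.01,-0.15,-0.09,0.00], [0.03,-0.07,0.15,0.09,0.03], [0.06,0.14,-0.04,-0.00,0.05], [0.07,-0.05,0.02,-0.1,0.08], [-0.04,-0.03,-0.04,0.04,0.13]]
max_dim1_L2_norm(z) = 0.98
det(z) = 0.00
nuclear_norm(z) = 3.11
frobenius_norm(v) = 0.26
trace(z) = -1.03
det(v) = -0.00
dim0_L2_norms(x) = [0.14, 0.17, 0.22, 0.17, 0.16]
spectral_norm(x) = 0.27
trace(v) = -0.07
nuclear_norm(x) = 0.80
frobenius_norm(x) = 0.39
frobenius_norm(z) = 1.65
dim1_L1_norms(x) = [0.35, 0.37, 0.29, 0.32, 0.28]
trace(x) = 0.02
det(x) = 0.00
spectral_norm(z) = 1.13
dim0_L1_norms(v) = [0.27, 0.19, 0.16, 0.31, 0.21]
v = z @ x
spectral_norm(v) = 0.19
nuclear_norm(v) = 0.48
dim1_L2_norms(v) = [0.15, 0.09, 0.12, 0.11, 0.11]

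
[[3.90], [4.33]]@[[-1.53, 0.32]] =[[-5.97,  1.25], [-6.62,  1.39]]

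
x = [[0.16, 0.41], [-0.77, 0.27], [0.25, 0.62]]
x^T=[[0.16, -0.77, 0.25], [0.41, 0.27, 0.62]]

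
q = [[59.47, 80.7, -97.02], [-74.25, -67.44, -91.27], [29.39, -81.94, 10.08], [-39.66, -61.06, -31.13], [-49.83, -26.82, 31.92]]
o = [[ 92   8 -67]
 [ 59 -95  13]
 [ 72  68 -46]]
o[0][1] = 8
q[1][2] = -91.27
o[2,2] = -46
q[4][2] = 31.92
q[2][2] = 10.08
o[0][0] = 92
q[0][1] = 80.7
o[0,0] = 92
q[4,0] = -49.83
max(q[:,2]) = 31.92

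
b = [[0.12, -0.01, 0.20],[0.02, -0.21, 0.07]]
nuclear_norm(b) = 0.45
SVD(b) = [[-0.75, -0.66], [-0.66, 0.75]] @ diag([0.2657534879014896, 0.18241459280494193]) @ [[-0.39, 0.55, -0.74], [-0.35, -0.83, -0.43]]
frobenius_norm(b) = 0.32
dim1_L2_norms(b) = [0.23, 0.22]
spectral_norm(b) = 0.27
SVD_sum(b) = [[0.08, -0.11, 0.15], [0.07, -0.10, 0.13]] + [[0.04, 0.10, 0.05], [-0.05, -0.11, -0.06]]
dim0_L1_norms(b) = [0.14, 0.22, 0.27]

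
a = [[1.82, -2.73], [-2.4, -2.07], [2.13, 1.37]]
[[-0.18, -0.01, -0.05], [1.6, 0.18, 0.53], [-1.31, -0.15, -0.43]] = a @ [[-0.46, -0.05, -0.15],[-0.24, -0.03, -0.08]]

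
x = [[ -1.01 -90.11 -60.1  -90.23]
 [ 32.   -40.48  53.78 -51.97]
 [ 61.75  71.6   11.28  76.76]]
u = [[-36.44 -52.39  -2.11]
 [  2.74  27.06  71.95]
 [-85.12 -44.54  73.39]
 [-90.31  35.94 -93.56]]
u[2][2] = 73.39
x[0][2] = -60.1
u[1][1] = 27.06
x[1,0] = 32.0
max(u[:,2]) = 73.39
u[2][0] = -85.12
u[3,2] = -93.56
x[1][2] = 53.78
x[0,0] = -1.01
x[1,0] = 32.0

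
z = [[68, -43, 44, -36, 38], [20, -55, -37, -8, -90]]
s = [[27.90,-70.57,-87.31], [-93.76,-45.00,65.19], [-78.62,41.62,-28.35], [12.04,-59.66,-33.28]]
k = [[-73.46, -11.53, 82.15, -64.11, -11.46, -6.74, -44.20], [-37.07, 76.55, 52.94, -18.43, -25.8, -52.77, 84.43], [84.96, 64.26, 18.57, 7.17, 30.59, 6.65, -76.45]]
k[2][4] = 30.59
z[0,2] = 44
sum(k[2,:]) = 135.75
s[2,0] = -78.62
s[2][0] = -78.62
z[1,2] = -37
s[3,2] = -33.28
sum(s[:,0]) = -132.44000000000003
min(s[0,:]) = -87.31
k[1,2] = 52.94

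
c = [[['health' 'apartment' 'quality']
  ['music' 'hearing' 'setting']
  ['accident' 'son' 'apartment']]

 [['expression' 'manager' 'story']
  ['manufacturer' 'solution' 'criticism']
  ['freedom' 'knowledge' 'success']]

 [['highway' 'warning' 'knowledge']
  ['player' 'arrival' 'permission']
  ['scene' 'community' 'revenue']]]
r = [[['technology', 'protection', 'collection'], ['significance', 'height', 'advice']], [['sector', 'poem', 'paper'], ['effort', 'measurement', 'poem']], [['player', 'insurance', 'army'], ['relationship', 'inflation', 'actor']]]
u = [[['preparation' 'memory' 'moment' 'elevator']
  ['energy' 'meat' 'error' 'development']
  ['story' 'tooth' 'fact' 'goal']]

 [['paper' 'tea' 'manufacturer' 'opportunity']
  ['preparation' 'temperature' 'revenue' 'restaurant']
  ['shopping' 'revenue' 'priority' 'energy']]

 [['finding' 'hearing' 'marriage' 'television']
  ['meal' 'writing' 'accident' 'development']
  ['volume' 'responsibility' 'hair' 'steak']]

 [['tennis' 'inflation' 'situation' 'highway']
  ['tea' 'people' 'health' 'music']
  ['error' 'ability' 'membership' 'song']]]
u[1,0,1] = 'tea'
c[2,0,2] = 'knowledge'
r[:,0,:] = [['technology', 'protection', 'collection'], ['sector', 'poem', 'paper'], ['player', 'insurance', 'army']]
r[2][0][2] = 'army'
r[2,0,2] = 'army'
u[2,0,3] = 'television'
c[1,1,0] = 'manufacturer'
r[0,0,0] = 'technology'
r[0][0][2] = 'collection'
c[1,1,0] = 'manufacturer'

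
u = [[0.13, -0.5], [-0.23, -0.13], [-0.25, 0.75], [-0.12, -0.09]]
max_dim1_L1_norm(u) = 1.0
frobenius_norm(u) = 0.99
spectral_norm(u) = 0.95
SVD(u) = [[-0.55, -0.04], [-0.07, -0.87], [0.83, -0.13], [-0.06, -0.47]] @ diag([0.9472418519105789, 0.29484381287219974]) @ [[-0.27,0.96], [0.96,0.27]]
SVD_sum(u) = [[0.14, -0.50], [0.02, -0.06], [-0.21, 0.76], [0.01, -0.05]] + [[-0.01, -0.0], [-0.25, -0.07], [-0.04, -0.01], [-0.13, -0.04]]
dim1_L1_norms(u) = [0.63, 0.36, 1.0, 0.21]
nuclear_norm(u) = 1.24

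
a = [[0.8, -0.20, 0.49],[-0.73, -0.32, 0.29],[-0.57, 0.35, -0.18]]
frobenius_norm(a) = 1.46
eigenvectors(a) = [[(-0.37-0.28j), (-0.37+0.28j), (-0.25+0j)], [(0.6+0.05j), (0.6-0.05j), -0.90+0.00j], [(0.65+0j), (0.65-0j), 0.37+0.00j]]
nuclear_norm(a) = 2.17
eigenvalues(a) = [(0.47+0.27j), (0.47-0.27j), (-0.64+0j)]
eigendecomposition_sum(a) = [[(0.41-0.19j), (-0.04-0.05j), 0.19-0.24j], [(-0.32+0.49j), 0.07+0.03j, (-0.04+0.4j)], [-0.30+0.56j, 0.08+0.02j, -0.01+0.43j]] + [[(0.41+0.19j), (-0.04+0.05j), 0.19+0.24j],[(-0.32-0.49j), 0.07-0.03j, -0.04-0.40j],[(-0.3-0.56j), (0.08-0.02j), -0.01-0.43j]] + [[-0.02+0.00j, -0.13-0.00j, 0.11+0.00j], [(-0.08+0j), (-0.46-0j), 0.38+0.00j], [(0.03-0j), 0.19+0.00j, (-0.16-0j)]]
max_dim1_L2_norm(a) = 0.96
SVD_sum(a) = [[0.88, -0.13, 0.23], [-0.56, 0.08, -0.14], [-0.61, 0.09, -0.16]] + [[-0.07,-0.17,0.18], [-0.17,-0.40,0.43], [0.05,0.13,-0.14]] + [[-0.01, 0.09, 0.08], [-0.00, 0.00, 0.00], [-0.01, 0.13, 0.12]]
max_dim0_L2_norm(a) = 1.22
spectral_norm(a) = 1.26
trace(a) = 0.30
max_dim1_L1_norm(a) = 1.49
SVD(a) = [[-0.73, -0.36, 0.58], [0.46, -0.89, 0.02], [0.51, 0.29, 0.81]] @ diag([1.2607036123987692, 0.6947642240272726, 0.21732251309166212]) @ [[-0.96, 0.14, -0.25], [0.28, 0.66, -0.70], [-0.07, 0.74, 0.67]]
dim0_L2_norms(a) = [1.22, 0.51, 0.6]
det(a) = -0.19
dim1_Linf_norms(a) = [0.8, 0.73, 0.57]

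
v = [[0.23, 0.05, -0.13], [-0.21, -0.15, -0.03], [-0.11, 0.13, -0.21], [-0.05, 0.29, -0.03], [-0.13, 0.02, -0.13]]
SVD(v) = [[-0.31,  0.52,  -0.64],  [0.33,  -0.6,  -0.19],  [-0.54,  -0.41,  -0.37],  [-0.68,  -0.09,  0.57],  [-0.19,  -0.43,  -0.29]] @ diag([0.387241076942001, 0.36639010531161265, 0.22450532078003085]) @ [[-0.06,-0.87,0.49], [0.96,0.07,0.26], [-0.26,0.49,0.83]]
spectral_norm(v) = 0.39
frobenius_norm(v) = 0.58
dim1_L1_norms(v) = [0.41, 0.39, 0.45, 0.37, 0.28]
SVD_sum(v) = [[0.01, 0.11, -0.06],[-0.01, -0.11, 0.06],[0.01, 0.18, -0.10],[0.02, 0.23, -0.13],[0.00, 0.06, -0.04]] + [[0.18, 0.01, 0.05], [-0.21, -0.02, -0.06], [-0.15, -0.01, -0.04], [-0.03, -0.00, -0.01], [-0.15, -0.01, -0.04]] + [[0.04, -0.07, -0.12],[0.01, -0.02, -0.04],[0.02, -0.04, -0.07],[-0.03, 0.06, 0.11],[0.02, -0.03, -0.05]]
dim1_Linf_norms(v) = [0.23, 0.21, 0.21, 0.29, 0.13]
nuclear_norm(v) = 0.98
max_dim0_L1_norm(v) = 0.73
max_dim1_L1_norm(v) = 0.45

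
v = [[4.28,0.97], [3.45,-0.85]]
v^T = [[4.28, 3.45],  [0.97, -0.85]]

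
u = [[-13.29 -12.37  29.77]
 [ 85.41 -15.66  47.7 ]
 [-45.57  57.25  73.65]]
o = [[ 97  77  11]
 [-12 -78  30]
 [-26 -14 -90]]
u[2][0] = -45.57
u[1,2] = 47.7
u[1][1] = -15.66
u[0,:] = [-13.29, -12.37, 29.77]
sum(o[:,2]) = -49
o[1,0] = -12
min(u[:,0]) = -45.57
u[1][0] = 85.41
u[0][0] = -13.29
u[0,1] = -12.37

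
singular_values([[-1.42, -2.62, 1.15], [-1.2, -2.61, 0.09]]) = [4.23, 0.73]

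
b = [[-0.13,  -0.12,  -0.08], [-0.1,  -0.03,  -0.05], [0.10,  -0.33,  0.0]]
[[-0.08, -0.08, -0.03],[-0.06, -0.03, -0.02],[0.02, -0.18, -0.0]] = b @ [[0.56,0.12,-0.08],[0.12,0.58,-0.01],[-0.08,-0.01,0.52]]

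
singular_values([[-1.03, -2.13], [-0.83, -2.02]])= [3.22, 0.1]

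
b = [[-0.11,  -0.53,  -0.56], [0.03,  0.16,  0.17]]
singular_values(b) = [0.81, 0.0]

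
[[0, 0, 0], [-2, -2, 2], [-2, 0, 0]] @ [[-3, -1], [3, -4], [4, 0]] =[[0, 0], [8, 10], [6, 2]]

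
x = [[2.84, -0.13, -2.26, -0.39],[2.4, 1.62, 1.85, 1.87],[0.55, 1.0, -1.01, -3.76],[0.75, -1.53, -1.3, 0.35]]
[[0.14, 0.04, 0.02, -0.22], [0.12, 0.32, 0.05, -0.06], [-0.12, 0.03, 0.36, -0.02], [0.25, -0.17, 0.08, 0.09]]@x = [[0.34, 0.40, 0.02, -0.13],  [1.09, 0.64, 0.35, 0.34],  [-0.09, 0.45, -0.01, -1.26],  [0.41, -0.37, -1.08, -0.68]]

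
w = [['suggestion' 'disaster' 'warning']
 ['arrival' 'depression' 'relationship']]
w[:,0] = ['suggestion', 'arrival']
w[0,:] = ['suggestion', 'disaster', 'warning']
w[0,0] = 'suggestion'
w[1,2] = 'relationship'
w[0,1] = 'disaster'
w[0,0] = 'suggestion'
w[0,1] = 'disaster'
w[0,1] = 'disaster'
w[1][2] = 'relationship'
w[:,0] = ['suggestion', 'arrival']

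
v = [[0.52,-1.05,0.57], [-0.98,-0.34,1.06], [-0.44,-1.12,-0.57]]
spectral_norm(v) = 1.66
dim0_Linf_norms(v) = [0.98, 1.12, 1.06]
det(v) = 2.33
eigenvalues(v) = [(1.18+0j), (-0.78+1.17j), (-0.78-1.17j)]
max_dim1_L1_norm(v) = 2.38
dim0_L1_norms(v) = [1.94, 2.51, 2.2]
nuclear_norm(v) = 4.05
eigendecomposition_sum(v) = [[(0.87+0j),-0.56+0.00j,(-0.06-0j)], [(-0.49+0j),(0.32+0j),(0.03+0j)], [(0.1+0j),(-0.06+0j),(-0.01-0j)]] + [[-0.17+0.11j,(-0.25+0.24j),(0.31+0.25j)],[(-0.24+0.19j),(-0.33+0.4j),0.51+0.32j],[(-0.27-0.25j),-0.53-0.31j,(-0.28+0.66j)]] + [[(-0.17-0.11j), -0.25-0.24j, 0.31-0.25j], [(-0.24-0.19j), (-0.33-0.4j), (0.51-0.32j)], [-0.27+0.25j, (-0.53+0.31j), (-0.28-0.66j)]]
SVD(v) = [[0.57,-0.31,-0.76], [0.65,0.73,0.19], [0.50,-0.60,0.62]] @ diag([1.6600470205515105, 1.3560474418791137, 1.037149567290641]) @ [[-0.34, -0.83, 0.44], [-0.45, 0.55, 0.70], [-0.82, 0.04, -0.56]]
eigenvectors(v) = [[(-0.87+0j), -0.11+0.38j, -0.11-0.38j], [0.49+0.00j, (-0.09+0.59j), -0.09-0.59j], [-0.10+0.00j, (-0.7+0j), -0.70-0.00j]]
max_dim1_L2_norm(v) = 1.48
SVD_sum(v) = [[-0.32, -0.79, 0.42], [-0.36, -0.90, 0.48], [-0.28, -0.69, 0.37]] + [[0.19, -0.23, -0.29], [-0.45, 0.55, 0.7], [0.37, -0.45, -0.57]] + [[0.65, -0.03, 0.44],[-0.16, 0.01, -0.11],[-0.53, 0.02, -0.36]]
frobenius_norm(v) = 2.38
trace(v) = -0.39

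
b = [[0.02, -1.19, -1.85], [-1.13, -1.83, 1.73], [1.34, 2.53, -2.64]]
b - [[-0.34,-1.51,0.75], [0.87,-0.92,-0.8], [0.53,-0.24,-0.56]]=[[0.36,0.32,-2.6], [-2.00,-0.91,2.53], [0.81,2.77,-2.08]]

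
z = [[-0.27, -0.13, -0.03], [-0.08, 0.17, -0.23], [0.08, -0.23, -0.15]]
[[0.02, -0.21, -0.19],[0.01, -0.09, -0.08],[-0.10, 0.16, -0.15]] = z @ [[-0.22, 0.92, 0.42], [0.24, -0.29, 0.45], [0.21, -0.14, 0.54]]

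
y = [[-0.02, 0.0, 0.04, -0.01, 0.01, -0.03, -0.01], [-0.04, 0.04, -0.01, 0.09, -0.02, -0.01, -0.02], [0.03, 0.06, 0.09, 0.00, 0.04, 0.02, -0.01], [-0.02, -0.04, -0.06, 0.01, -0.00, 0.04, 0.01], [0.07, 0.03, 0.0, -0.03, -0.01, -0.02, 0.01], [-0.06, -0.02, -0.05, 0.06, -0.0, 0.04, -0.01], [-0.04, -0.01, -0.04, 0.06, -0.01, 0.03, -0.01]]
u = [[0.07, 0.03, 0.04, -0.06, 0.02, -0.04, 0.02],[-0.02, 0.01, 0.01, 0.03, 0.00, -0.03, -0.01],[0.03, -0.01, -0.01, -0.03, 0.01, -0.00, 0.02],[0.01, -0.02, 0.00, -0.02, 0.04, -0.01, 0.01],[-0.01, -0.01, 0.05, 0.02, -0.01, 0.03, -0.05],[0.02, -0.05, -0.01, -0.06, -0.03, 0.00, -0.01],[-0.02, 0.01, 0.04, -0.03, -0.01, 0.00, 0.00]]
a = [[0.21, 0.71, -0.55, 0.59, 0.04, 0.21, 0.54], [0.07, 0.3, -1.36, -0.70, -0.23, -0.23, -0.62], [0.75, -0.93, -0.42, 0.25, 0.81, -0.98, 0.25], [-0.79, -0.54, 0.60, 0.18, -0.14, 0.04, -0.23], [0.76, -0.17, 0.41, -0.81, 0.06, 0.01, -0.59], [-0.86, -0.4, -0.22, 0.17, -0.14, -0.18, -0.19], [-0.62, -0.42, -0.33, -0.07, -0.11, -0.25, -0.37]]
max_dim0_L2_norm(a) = 1.74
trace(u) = 0.04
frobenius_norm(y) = 0.25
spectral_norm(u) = 0.14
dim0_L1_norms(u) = [0.18, 0.14, 0.16, 0.25, 0.12, 0.11, 0.12]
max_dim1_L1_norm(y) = 0.25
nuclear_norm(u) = 0.43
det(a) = -0.00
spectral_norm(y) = 0.20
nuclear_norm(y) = 0.48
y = a @ u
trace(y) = 0.14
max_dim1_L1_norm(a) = 4.39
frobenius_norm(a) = 3.59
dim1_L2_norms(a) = [1.24, 1.71, 1.83, 1.18, 1.34, 1.03, 0.94]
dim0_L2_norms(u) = [0.08, 0.06, 0.08, 0.1, 0.06, 0.06, 0.06]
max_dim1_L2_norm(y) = 0.12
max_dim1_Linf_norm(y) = 0.09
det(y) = 0.00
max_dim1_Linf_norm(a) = 1.36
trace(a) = -0.22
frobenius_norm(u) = 0.20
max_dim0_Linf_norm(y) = 0.09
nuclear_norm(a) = 7.32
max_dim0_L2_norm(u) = 0.1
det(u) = -0.00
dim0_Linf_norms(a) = [0.86, 0.93, 1.36, 0.81, 0.81, 0.98, 0.62]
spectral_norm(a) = 1.98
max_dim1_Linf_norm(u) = 0.07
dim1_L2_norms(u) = [0.12, 0.05, 0.05, 0.05, 0.08, 0.09, 0.06]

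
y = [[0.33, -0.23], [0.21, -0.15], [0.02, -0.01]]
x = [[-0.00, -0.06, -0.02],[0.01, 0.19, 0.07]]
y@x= [[-0.0, -0.06, -0.02], [-0.0, -0.04, -0.01], [-0.0, -0.00, -0.00]]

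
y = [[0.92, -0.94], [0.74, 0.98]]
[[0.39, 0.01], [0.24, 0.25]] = y @[[0.38,0.15], [-0.04,0.14]]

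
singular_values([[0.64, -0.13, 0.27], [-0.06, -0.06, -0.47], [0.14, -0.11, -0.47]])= [0.78, 0.6, 0.0]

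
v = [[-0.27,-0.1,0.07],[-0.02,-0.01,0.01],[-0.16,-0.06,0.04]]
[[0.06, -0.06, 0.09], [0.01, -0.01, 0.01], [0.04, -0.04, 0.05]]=v@[[-0.35, -0.18, -0.12],[0.64, 0.79, 0.25],[0.48, -0.45, 1.19]]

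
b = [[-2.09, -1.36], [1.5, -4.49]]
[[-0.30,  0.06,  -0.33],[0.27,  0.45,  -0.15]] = b@ [[0.15, 0.03, 0.11], [-0.01, -0.09, 0.07]]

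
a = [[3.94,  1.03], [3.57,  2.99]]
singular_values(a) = [6.04, 1.34]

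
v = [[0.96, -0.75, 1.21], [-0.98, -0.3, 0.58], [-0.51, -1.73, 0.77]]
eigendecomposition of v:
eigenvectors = [[-0.89+0.00j, -0.11-0.40j, (-0.11+0.4j)], [0.38+0.00j, (0.4-0.38j), (0.4+0.38j)], [(-0.24+0j), 0.73+0.00j, 0.73-0.00j]]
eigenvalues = [(1.61+0j), (-0.09+1.18j), (-0.09-1.18j)]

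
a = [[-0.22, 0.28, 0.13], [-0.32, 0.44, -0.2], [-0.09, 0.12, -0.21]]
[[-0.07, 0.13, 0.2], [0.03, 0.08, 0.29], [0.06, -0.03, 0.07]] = a @ [[0.31, 0.11, -0.36],[0.14, 0.40, 0.4],[-0.33, 0.31, 0.03]]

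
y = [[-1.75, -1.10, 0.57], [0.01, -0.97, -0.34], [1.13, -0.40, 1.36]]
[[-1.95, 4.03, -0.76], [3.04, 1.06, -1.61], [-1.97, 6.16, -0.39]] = y@[[1.35, 0.33, -0.36], [-2.01, -2.34, 1.50], [-3.16, 3.57, 0.45]]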